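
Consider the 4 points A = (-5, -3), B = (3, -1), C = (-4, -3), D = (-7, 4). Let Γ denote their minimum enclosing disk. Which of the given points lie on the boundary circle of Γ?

B, D

A smallest enclosing disk is always determined by at most three of the input points on its boundary.
The farthest pair is B–D with squared distance 125. The circle on this segment as diameter has centre (-2, 1.5) and r² = 125/4 = 31.25.
Check A: distance² to centre = 29.25 ≤ 31.25, so it lies inside.
All remaining points lie in this disk, and no smaller disk contains both endpoints, so this is the minimum enclosing circle.
The points at distance exactly r from the centre are B, D — 2 points.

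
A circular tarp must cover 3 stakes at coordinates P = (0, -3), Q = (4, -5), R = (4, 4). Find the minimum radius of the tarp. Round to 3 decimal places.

Side lengths²: PQ² = 20, PR² = 65, QR² = 81.
Since QR² = 81 < 65 + 20 = 85, the triangle is acute, so the smallest enclosing circle is the circumcircle.
Circumcentre = (3.75, -0.5), r² = 20.3125.
r = √(20.3125) ≈ 4.507.

4.507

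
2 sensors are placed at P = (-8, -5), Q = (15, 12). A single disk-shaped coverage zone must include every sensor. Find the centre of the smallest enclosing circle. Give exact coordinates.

The smallest circle enclosing two points has them as diameter endpoints.
Centre = midpoint = (3.5, 3.5); r² = |PQ|²/4 = 818/4 = 204.5.
Centre = (3.5, 3.5).

(3.5, 3.5)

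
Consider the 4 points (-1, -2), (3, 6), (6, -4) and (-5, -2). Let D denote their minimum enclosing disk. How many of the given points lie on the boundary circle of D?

A smallest enclosing disk is always determined by at most three of the input points on its boundary.
The minimum enclosing circle is determined by three boundary points: (3, 6), (6, -4), (-5, -2).
Their circumcentre is (27/26, -1/26) with r² = 13625/338.
The farthest remaining point (-1, -2) is at distance² 2705/338 ≤ 13625/338.
The points at distance exactly r from the centre are (3, 6), (6, -4), (-5, -2) — 3 points.

3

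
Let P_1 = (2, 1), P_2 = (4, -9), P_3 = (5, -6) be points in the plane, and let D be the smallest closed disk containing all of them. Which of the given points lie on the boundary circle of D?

Side lengths²: P_1P_2² = 104, P_1P_3² = 58, P_2P_3² = 10.
Since P_1P_2² = 104 ≥ 58 + 10 = 68, the angle opposite P_1P_2 is not acute, so the smallest enclosing circle has P_1P_2 as diameter.
Centre = midpoint of P_1P_2 = (3, -4), r² = 104/4 = 26.
The points at distance exactly r from the centre are P_1, P_2 — 2 points.

P_1, P_2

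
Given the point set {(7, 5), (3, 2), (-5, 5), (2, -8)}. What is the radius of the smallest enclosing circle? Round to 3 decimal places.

7.910

A smallest enclosing disk is always determined by at most three of the input points on its boundary.
The minimum enclosing circle is determined by three boundary points: (7, 5), (-5, 5), (2, -8).
Their circumcentre is (1, -2/13) with r² = 10573/169.
The farthest remaining point (3, 2) is at distance² 1460/169 ≤ 10573/169.
r = √(10573/169) ≈ 7.910.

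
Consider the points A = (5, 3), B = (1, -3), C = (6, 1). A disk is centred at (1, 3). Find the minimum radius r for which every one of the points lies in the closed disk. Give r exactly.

6

The required radius is the distance from (1, 3) to the farthest point.
Squared distances: 16, 36, 29.
Maximum is 36, attained at B.
r = √36 = 6.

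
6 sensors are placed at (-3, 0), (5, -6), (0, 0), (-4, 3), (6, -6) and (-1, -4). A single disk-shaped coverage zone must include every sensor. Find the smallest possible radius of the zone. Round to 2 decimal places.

6.73

The farthest pair is (-4, 3)–(6, -6) with squared distance 181. The circle on this segment as diameter has centre (1, -1.5) and r² = 181/4 = 45.25.
Check (-3, 0): distance² to centre = 18.25 ≤ 45.25, so it lies inside.
All remaining points lie in this disk, and no smaller disk contains both endpoints, so this is the minimum enclosing circle.
r = √(45.25) ≈ 6.73.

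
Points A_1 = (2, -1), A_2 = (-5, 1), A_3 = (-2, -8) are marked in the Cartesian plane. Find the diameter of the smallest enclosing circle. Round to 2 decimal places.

Side lengths²: A_1A_2² = 53, A_1A_3² = 65, A_2A_3² = 90.
Since A_2A_3² = 90 < 65 + 53 = 118, the triangle is acute, so the smallest enclosing circle is the circumcircle.
Circumcentre = (-91/38, -119/38), r² = 17225/722.
Diameter = 2r = 2√(17225/722) ≈ 9.77.

9.77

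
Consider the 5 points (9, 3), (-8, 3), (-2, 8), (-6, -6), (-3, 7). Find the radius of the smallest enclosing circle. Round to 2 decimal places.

A smallest enclosing disk is always determined by at most three of the input points on its boundary.
The minimum enclosing circle is determined by three boundary points: (9, 3), (-8, 3), (-6, -6).
Their circumcentre is (0.5, 1/6) with r² = 1445/18.
The farthest remaining point (-2, 8) is at distance² 1217/18 ≤ 1445/18.
r = √(1445/18) ≈ 8.96.

8.96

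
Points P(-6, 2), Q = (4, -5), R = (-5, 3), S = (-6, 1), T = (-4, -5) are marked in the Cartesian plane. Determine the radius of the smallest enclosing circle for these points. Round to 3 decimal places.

6.103

The minimum enclosing circle of a finite set is fixed by two of the points (as a diameter) or three (as a circumcircle).
The farthest pair is P–Q with squared distance 149. The circle on this segment as diameter has centre (-1, -1.5) and r² = 149/4 = 37.25.
Check R: distance² to centre = 36.25 ≤ 37.25, so it lies inside.
All remaining points lie in this disk, and no smaller disk contains both endpoints, so this is the minimum enclosing circle.
r = √(37.25) ≈ 6.103.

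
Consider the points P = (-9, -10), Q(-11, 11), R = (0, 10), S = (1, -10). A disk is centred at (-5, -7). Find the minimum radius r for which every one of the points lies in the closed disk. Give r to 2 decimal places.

The required radius is the distance from (-5, -7) to the farthest point.
Squared distances: 25, 360, 314, 45.
Maximum is 360, attained at Q.
r = √360 ≈ 18.97.

18.97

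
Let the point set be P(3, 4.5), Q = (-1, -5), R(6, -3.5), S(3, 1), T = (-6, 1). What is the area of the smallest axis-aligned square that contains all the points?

The bounding box has width 12 and height 9.5.
An axis-aligned square enclosing the set must have side ≥ max(width, height).
So the minimum side is max(12, 9.5) = 12.
Area = 12² = 144.

144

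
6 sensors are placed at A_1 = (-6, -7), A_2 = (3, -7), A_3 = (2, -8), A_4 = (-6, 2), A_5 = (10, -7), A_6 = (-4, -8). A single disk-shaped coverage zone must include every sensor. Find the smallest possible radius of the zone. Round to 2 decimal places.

9.18

The minimum enclosing circle of a finite set is fixed by two of the points (as a diameter) or three (as a circumcircle).
The farthest pair is A_4–A_5 with squared distance 337. The circle on this segment as diameter has centre (2, -2.5) and r² = 337/4 = 84.25.
Check A_1: distance² to centre = 84.25 ≤ 84.25, so it lies inside.
All remaining points lie in this disk, and no smaller disk contains both endpoints, so this is the minimum enclosing circle.
r = √(84.25) ≈ 9.18.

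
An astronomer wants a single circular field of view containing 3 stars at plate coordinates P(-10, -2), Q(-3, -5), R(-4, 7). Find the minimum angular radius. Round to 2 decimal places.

6.12

Side lengths²: PQ² = 58, PR² = 117, QR² = 145.
Since QR² = 145 < 117 + 58 = 175, the triangle is acute, so the smallest enclosing circle is the circumcircle.
Circumcentre = (-83/18, 49/54), r² = 54665/1458.
r = √(54665/1458) ≈ 6.12.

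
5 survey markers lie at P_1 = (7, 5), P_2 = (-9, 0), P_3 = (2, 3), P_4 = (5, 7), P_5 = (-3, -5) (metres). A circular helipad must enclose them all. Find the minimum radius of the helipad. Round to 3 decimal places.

By Welzl's lemma the MEC is supported by two points (diametrically opposite) or three points (on a circumcircle).
The farthest pair is P_1–P_2 with squared distance 281. The circle on this segment as diameter has centre (-1, 2.5) and r² = 281/4 = 70.25.
Check P_3: distance² to centre = 9.25 ≤ 70.25, so it lies inside.
All remaining points lie in this disk, and no smaller disk contains both endpoints, so this is the minimum enclosing circle.
r = √(70.25) ≈ 8.382.

8.382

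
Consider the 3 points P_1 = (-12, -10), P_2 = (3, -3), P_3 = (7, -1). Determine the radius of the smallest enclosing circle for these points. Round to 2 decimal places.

10.51

Side lengths²: P_1P_2² = 274, P_1P_3² = 442, P_2P_3² = 20.
Since P_1P_3² = 442 ≥ 274 + 20 = 294, the angle opposite P_1P_3 is not acute, so the smallest enclosing circle has P_1P_3 as diameter.
Centre = midpoint of P_1P_3 = (-2.5, -5.5), r² = 442/4 = 110.5.
r = √(110.5) ≈ 10.51.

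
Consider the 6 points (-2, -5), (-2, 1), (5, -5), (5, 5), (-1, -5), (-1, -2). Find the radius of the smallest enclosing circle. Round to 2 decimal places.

By Welzl's lemma the MEC is supported by two points (diametrically opposite) or three points (on a circumcircle).
The farthest pair is (-2, -5)–(5, 5) with squared distance 149. The circle on this segment as diameter has centre (1.5, 0) and r² = 149/4 = 37.25.
Check (-2, 1): distance² to centre = 13.25 ≤ 37.25, so it lies inside.
All remaining points lie in this disk, and no smaller disk contains both endpoints, so this is the minimum enclosing circle.
r = √(37.25) ≈ 6.10.

6.10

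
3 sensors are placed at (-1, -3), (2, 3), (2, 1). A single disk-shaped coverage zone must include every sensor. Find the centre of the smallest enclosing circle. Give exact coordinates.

Call the three points A, B, C in the order given.
Side lengths²: AB² = 45, AC² = 25, BC² = 4.
Since AB² = 45 ≥ 25 + 4 = 29, the angle opposite AB is not acute, so the smallest enclosing circle has AB as diameter.
Centre = midpoint of AB = (0.5, 0), r² = 45/4 = 11.25.
Centre = (0.5, 0).

(0.5, 0)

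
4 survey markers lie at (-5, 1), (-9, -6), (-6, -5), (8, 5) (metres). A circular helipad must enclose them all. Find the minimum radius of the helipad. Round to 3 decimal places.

The minimum enclosing circle of a finite set is fixed by two of the points (as a diameter) or three (as a circumcircle).
The farthest pair is (-9, -6)–(8, 5) with squared distance 410. The circle on this segment as diameter has centre (-0.5, -0.5) and r² = 410/4 = 102.5.
Check (-5, 1): distance² to centre = 22.5 ≤ 102.5, so it lies inside.
All remaining points lie in this disk, and no smaller disk contains both endpoints, so this is the minimum enclosing circle.
r = √(102.5) ≈ 10.124.

10.124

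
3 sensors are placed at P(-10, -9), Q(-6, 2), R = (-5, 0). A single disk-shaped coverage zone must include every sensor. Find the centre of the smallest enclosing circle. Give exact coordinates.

Side lengths²: PQ² = 137, PR² = 106, QR² = 5.
Since PQ² = 137 ≥ 106 + 5 = 111, the angle opposite PQ is not acute, so the smallest enclosing circle has PQ as diameter.
Centre = midpoint of PQ = (-8, -3.5), r² = 137/4 = 34.25.
Centre = (-8, -3.5).

(-8, -3.5)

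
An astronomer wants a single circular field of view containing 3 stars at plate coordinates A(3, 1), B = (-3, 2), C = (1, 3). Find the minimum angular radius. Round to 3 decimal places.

Side lengths²: AB² = 37, AC² = 8, BC² = 17.
Since AB² = 37 ≥ 17 + 8 = 25, the angle opposite AB is not acute, so the smallest enclosing circle has AB as diameter.
Centre = midpoint of AB = (0, 1.5), r² = 37/4 = 9.25.
r = √(9.25) ≈ 3.041.

3.041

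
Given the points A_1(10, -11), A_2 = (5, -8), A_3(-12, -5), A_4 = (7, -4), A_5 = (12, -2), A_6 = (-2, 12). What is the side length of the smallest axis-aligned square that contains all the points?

24

The bounding box has width 24 and height 23.
An axis-aligned square enclosing the set must have side ≥ max(width, height).
So the minimum side is max(24, 23) = 24.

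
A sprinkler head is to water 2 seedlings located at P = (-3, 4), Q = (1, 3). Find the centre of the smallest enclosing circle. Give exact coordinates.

(-1, 3.5)

The smallest circle enclosing two points has them as diameter endpoints.
Centre = midpoint = (-1, 3.5); r² = |PQ|²/4 = 17/4 = 4.25.
Centre = (-1, 3.5).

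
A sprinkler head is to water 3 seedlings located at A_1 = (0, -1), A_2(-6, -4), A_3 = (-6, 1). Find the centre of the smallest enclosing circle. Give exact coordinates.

Side lengths²: A_1A_2² = 45, A_1A_3² = 40, A_2A_3² = 25.
Since A_1A_2² = 45 < 40 + 25 = 65, the triangle is acute, so the smallest enclosing circle is the circumcircle.
Circumcentre = (-3.5, -1.5), r² = 12.5.
Centre = (-3.5, -1.5).

(-3.5, -1.5)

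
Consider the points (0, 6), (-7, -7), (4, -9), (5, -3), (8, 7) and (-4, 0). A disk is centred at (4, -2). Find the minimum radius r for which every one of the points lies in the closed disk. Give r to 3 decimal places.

The required radius is the distance from (4, -2) to the farthest point.
Squared distances: 80, 146, 49, 2, 97, 68.
Maximum is 146, attained at (-7, -7).
r = √146 ≈ 12.083.

12.083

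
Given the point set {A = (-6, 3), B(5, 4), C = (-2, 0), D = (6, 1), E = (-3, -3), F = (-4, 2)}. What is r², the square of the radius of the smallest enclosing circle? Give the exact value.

37

A smallest enclosing disk is always determined by at most three of the input points on its boundary.
The farthest pair is A–D with squared distance 148. The circle on this segment as diameter has centre (0, 2) and r² = 148/4 = 37.
Check B: distance² to centre = 29 ≤ 37, so it lies inside.
All remaining points lie in this disk, and no smaller disk contains both endpoints, so this is the minimum enclosing circle.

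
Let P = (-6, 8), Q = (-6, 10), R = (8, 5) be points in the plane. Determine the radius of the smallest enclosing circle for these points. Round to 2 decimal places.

Side lengths²: PQ² = 4, PR² = 205, QR² = 221.
Since QR² = 221 ≥ 205 + 4 = 209, the angle opposite QR is not acute, so the smallest enclosing circle has QR as diameter.
Centre = midpoint of QR = (1, 7.5), r² = 221/4 = 55.25.
r = √(55.25) ≈ 7.43.

7.43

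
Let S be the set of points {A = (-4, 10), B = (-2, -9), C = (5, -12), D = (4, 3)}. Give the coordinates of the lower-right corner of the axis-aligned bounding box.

(5, -12)

x-range [-4, 5], y-range [-12, 10].
The lower-right corner is (5, -12).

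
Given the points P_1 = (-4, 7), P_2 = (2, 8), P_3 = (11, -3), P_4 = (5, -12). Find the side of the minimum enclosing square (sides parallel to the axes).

The bounding box has width 15 and height 20.
An axis-aligned square enclosing the set must have side ≥ max(width, height).
So the minimum side is max(15, 20) = 20.

20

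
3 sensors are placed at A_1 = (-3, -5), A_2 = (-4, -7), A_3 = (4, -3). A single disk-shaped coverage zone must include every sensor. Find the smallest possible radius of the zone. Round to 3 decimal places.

Side lengths²: A_1A_2² = 5, A_1A_3² = 53, A_2A_3² = 80.
Since A_2A_3² = 80 ≥ 53 + 5 = 58, the angle opposite A_2A_3 is not acute, so the smallest enclosing circle has A_2A_3 as diameter.
Centre = midpoint of A_2A_3 = (0, -5), r² = 80/4 = 20.
r = √20 ≈ 4.472.

4.472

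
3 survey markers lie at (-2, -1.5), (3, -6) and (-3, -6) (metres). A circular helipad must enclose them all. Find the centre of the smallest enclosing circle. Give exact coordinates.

Call the three points A, B, C in the order given.
Side lengths²: AB² = 45.25, AC² = 21.25, BC² = 36.
Since AB² = 45.25 < 36 + 21.25 = 57.25, the triangle is acute, so the smallest enclosing circle is the circumcircle.
Circumcentre = (0, -155/36), r² = 15385/1296.
Centre = (0, -155/36).

(0, -155/36)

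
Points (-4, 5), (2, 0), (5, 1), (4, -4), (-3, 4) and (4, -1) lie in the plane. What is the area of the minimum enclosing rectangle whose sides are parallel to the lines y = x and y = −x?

In coordinates u = x + y, v = x − y the rectangle is axis-aligned; the map (x,y)→(u,v) scales areas by 2.
u-values: 1, 2, 6, 0, 1, 3; range = 6 − 0 = 6.
v-values: -9, 2, 4, 8, -7, 5; range = 8 − (-9) = 17.
Area = (6 × 17) / 2 = 51.

51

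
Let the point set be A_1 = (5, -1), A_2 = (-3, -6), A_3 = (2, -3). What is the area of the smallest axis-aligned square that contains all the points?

64

The bounding box has width 8 and height 5.
An axis-aligned square enclosing the set must have side ≥ max(width, height).
So the minimum side is max(8, 5) = 8.
Area = 8² = 64.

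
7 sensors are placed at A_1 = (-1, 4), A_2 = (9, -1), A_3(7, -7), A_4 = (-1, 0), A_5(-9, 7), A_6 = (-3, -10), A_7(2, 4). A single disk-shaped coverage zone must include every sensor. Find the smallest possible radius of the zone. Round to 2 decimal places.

The minimum enclosing circle of a finite set is fixed by two of the points (as a diameter) or three (as a circumcircle).
The farthest pair is A_3–A_5 with squared distance 452. The circle on this segment as diameter has centre (-1, 0) and r² = 452/4 = 113.
Check A_1: distance² to centre = 16 ≤ 113, so it lies inside.
All remaining points lie in this disk, and no smaller disk contains both endpoints, so this is the minimum enclosing circle.
r = √113 ≈ 10.63.

10.63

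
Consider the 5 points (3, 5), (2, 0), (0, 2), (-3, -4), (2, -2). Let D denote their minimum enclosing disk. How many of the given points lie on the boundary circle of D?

A smallest enclosing disk is always determined by at most three of the input points on its boundary.
The farthest pair is (3, 5)–(-3, -4) with squared distance 117. The circle on this segment as diameter has centre (0, 0.5) and r² = 117/4 = 29.25.
Check (2, 0): distance² to centre = 4.25 ≤ 29.25, so it lies inside.
All remaining points lie in this disk, and no smaller disk contains both endpoints, so this is the minimum enclosing circle.
The points at distance exactly r from the centre are (3, 5), (-3, -4) — 2 points.

2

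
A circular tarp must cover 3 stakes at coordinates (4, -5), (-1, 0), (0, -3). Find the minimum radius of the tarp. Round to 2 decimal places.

3.54

Call the three points A, B, C in the order given.
Side lengths²: AB² = 50, AC² = 20, BC² = 10.
Since AB² = 50 ≥ 20 + 10 = 30, the angle opposite AB is not acute, so the smallest enclosing circle has AB as diameter.
Centre = midpoint of AB = (1.5, -2.5), r² = 50/4 = 12.5.
r = √(12.5) ≈ 3.54.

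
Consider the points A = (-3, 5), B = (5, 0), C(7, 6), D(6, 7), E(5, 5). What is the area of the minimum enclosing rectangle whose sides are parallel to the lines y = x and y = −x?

71.5

In coordinates u = x + y, v = x − y the rectangle is axis-aligned; the map (x,y)→(u,v) scales areas by 2.
u-values: 2, 5, 13, 13, 10; range = 13 − 2 = 11.
v-values: -8, 5, 1, -1, 0; range = 5 − (-8) = 13.
Area = (11 × 13) / 2 = 71.5.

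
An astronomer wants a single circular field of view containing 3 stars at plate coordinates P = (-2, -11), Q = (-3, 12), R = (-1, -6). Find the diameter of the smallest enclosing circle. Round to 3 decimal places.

Side lengths²: PQ² = 530, PR² = 26, QR² = 328.
Since PQ² = 530 ≥ 328 + 26 = 354, the angle opposite PQ is not acute, so the smallest enclosing circle has PQ as diameter.
Centre = midpoint of PQ = (-2.5, 0.5), r² = 530/4 = 132.5.
Diameter = 2r = 2√(132.5) ≈ 23.022.

23.022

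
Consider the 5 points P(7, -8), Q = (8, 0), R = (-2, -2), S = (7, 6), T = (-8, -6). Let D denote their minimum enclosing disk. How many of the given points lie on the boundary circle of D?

3

By Welzl's lemma the MEC is supported by two points (diametrically opposite) or three points (on a circumcircle).
The minimum enclosing circle is determined by three boundary points: P, S, T.
Their circumcentre is (0.3, -1) with r² = 93.89.
The farthest remaining point Q is at distance² 60.29 ≤ 93.89.
The points at distance exactly r from the centre are P, S, T — 3 points.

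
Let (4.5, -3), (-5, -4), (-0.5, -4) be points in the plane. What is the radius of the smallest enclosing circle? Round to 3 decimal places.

Call the three points A, B, C in the order given.
Side lengths²: AB² = 91.25, AC² = 26, BC² = 20.25.
Since AB² = 91.25 ≥ 26 + 20.25 = 46.25, the angle opposite AB is not acute, so the smallest enclosing circle has AB as diameter.
Centre = midpoint of AB = (-0.25, -3.5), r² = 91.25/4 = 22.8125.
r = √(22.8125) ≈ 4.776.

4.776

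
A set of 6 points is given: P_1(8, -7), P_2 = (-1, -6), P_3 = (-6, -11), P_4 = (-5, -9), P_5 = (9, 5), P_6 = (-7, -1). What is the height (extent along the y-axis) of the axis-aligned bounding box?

max y = 5, min y = -11, so height = 16.

16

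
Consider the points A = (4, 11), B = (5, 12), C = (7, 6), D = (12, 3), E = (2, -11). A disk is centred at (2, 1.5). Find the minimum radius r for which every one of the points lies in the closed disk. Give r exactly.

12.5

The required radius is the distance from (2, 1.5) to the farthest point.
Squared distances: 94.25, 119.25, 45.25, 102.25, 156.25.
Maximum is 156.25, attained at E.
r = √(156.25) = 12.5.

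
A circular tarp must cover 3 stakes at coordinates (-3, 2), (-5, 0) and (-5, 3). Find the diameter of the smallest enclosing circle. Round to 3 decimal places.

3.162

Call the three points A, B, C in the order given.
Side lengths²: AB² = 8, AC² = 5, BC² = 9.
Since BC² = 9 < 8 + 5 = 13, the triangle is acute, so the smallest enclosing circle is the circumcircle.
Circumcentre = (-4.5, 1.5), r² = 2.5.
Diameter = 2r = 2√(2.5) ≈ 3.162.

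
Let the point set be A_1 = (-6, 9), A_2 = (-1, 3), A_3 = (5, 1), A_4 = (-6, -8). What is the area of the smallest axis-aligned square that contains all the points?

289

The bounding box has width 11 and height 17.
An axis-aligned square enclosing the set must have side ≥ max(width, height).
So the minimum side is max(11, 17) = 17.
Area = 17² = 289.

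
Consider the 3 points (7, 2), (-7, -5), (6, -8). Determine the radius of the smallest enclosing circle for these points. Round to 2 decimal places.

Call the three points A, B, C in the order given.
Side lengths²: AB² = 245, AC² = 101, BC² = 178.
Since AB² = 245 < 178 + 101 = 279, the triangle is acute, so the smallest enclosing circle is the circumcircle.
Circumcentre = (17/38, -91/38), r² = 44945/722.
r = √(44945/722) ≈ 7.89.

7.89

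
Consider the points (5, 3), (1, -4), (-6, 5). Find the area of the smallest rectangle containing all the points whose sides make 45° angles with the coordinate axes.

88

In coordinates u = x + y, v = x − y the rectangle is axis-aligned; the map (x,y)→(u,v) scales areas by 2.
u-values: 8, -3, -1; range = 8 − (-3) = 11.
v-values: 2, 5, -11; range = 5 − (-11) = 16.
Area = (11 × 16) / 2 = 88.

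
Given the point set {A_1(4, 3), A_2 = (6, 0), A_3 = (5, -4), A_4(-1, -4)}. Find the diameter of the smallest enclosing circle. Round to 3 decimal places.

8.690

By Welzl's lemma the MEC is supported by two points (diametrically opposite) or three points (on a circumcircle).
The minimum enclosing circle is determined by three boundary points: A_1, A_3, A_4.
Their circumcentre is (2, -6/7) with r² = 925/49.
The farthest remaining point A_2 is at distance² 820/49 ≤ 925/49.
Diameter = 2r = 2√(925/49) ≈ 8.690.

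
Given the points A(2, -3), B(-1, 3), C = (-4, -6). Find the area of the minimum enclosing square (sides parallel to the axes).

The bounding box has width 6 and height 9.
An axis-aligned square enclosing the set must have side ≥ max(width, height).
So the minimum side is max(6, 9) = 9.
Area = 9² = 81.

81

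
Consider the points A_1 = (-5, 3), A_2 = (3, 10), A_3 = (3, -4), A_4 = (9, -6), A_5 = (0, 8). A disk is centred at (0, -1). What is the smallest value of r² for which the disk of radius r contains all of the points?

The required radius is the distance from (0, -1) to the farthest point.
Squared distances: 41, 130, 18, 106, 81.
Maximum is 130, attained at A_2.

130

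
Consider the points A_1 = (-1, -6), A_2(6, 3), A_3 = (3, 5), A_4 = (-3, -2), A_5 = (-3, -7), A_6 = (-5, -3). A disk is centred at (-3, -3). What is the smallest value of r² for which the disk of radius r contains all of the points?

The required radius is the distance from (-3, -3) to the farthest point.
Squared distances: 13, 117, 100, 1, 16, 4.
Maximum is 117, attained at A_2.

117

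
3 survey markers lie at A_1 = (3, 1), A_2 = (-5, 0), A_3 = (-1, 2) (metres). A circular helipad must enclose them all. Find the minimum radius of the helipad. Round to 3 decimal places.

Side lengths²: A_1A_2² = 65, A_1A_3² = 17, A_2A_3² = 20.
Since A_1A_2² = 65 ≥ 20 + 17 = 37, the angle opposite A_1A_2 is not acute, so the smallest enclosing circle has A_1A_2 as diameter.
Centre = midpoint of A_1A_2 = (-1, 0.5), r² = 65/4 = 16.25.
r = √(16.25) ≈ 4.031.

4.031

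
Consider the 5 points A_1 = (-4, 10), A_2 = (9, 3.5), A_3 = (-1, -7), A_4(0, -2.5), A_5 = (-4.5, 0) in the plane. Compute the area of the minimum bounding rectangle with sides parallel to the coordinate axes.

229.5

x ranges over [-4.5, 9], width 13.5.
y ranges over [-7, 10], height 17.
Area = 13.5 × 17 = 229.5.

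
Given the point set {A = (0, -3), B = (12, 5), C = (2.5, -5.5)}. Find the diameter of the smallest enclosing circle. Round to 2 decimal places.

14.44

Side lengths²: AB² = 208, AC² = 12.5, BC² = 200.5.
Since AB² = 208 < 200.5 + 12.5 = 213, the triangle is acute, so the smallest enclosing circle is the circumcircle.
Circumcentre = (6.2, 0.7), r² = 52.13.
Diameter = 2r = 2√(52.13) ≈ 14.44.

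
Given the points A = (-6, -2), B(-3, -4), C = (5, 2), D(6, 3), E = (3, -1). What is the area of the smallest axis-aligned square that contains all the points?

144

The bounding box has width 12 and height 7.
An axis-aligned square enclosing the set must have side ≥ max(width, height).
So the minimum side is max(12, 7) = 12.
Area = 12² = 144.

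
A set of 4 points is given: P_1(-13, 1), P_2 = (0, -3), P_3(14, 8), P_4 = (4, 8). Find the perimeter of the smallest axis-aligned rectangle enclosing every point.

76

Width = max x − min x = 14 − (-13) = 27.
Height = max y − min y = 8 − (-3) = 11.
Perimeter = 2(27 + 11) = 76.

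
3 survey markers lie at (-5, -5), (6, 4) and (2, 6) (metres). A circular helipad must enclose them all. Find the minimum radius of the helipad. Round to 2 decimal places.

7.11

Call the three points A, B, C in the order given.
Side lengths²: AB² = 202, AC² = 170, BC² = 20.
Since AB² = 202 ≥ 170 + 20 = 190, the angle opposite AB is not acute, so the smallest enclosing circle has AB as diameter.
Centre = midpoint of AB = (0.5, -0.5), r² = 202/4 = 50.5.
r = √(50.5) ≈ 7.11.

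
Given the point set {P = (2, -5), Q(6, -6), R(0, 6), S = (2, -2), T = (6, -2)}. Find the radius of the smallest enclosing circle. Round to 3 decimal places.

A smallest enclosing disk is always determined by at most three of the input points on its boundary.
The farthest pair is Q–R with squared distance 180. The circle on this segment as diameter has centre (3, 0) and r² = 180/4 = 45.
Check P: distance² to centre = 26 ≤ 45, so it lies inside.
All remaining points lie in this disk, and no smaller disk contains both endpoints, so this is the minimum enclosing circle.
r = √45 ≈ 6.708.

6.708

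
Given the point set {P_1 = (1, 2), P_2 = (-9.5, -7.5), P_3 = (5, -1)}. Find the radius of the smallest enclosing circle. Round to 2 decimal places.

7.95

Side lengths²: P_1P_2² = 200.5, P_1P_3² = 25, P_2P_3² = 252.5.
Since P_2P_3² = 252.5 ≥ 200.5 + 25 = 225.5, the angle opposite P_2P_3 is not acute, so the smallest enclosing circle has P_2P_3 as diameter.
Centre = midpoint of P_2P_3 = (-2.25, -4.25), r² = 252.5/4 = 63.125.
r = √(63.125) ≈ 7.95.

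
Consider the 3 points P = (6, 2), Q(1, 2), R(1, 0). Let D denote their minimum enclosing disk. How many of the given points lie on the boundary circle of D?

Side lengths²: PQ² = 25, PR² = 29, QR² = 4.
Since PR² = 29 ≥ 25 + 4 = 29, the angle opposite PR is not acute, so the smallest enclosing circle has PR as diameter.
Centre = midpoint of PR = (3.5, 1), r² = 29/4 = 7.25.
The points at distance exactly r from the centre are P, Q, R — 3 points.

3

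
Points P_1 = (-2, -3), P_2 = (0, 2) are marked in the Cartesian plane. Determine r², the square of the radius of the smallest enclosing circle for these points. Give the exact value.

The smallest circle enclosing two points has them as diameter endpoints.
Centre = midpoint = (-1, -0.5); r² = |P_1P_2|²/4 = 29/4 = 7.25.

7.25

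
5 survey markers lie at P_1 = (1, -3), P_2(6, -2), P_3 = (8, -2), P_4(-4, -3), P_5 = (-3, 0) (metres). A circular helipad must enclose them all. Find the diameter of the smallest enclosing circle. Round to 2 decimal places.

12.04

By Welzl's lemma the MEC is supported by two points (diametrically opposite) or three points (on a circumcircle).
The farthest pair is P_3–P_4 with squared distance 145. The circle on this segment as diameter has centre (2, -2.5) and r² = 145/4 = 36.25.
Check P_1: distance² to centre = 1.25 ≤ 36.25, so it lies inside.
All remaining points lie in this disk, and no smaller disk contains both endpoints, so this is the minimum enclosing circle.
Diameter = 2r = 2√(36.25) ≈ 12.04.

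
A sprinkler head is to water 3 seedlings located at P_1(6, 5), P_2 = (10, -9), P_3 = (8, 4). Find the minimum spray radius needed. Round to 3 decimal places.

7.280

Side lengths²: P_1P_2² = 212, P_1P_3² = 5, P_2P_3² = 173.
Since P_1P_2² = 212 ≥ 173 + 5 = 178, the angle opposite P_1P_2 is not acute, so the smallest enclosing circle has P_1P_2 as diameter.
Centre = midpoint of P_1P_2 = (8, -2), r² = 212/4 = 53.
r = √53 ≈ 7.280.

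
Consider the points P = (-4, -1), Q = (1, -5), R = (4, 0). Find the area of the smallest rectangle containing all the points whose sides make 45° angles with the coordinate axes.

In coordinates u = x + y, v = x − y the rectangle is axis-aligned; the map (x,y)→(u,v) scales areas by 2.
u-values: -5, -4, 4; range = 4 − (-5) = 9.
v-values: -3, 6, 4; range = 6 − (-3) = 9.
Area = (9 × 9) / 2 = 40.5.

40.5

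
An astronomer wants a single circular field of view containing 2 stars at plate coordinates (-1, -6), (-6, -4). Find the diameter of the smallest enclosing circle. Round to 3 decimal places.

5.385

The smallest circle enclosing two points has them as diameter endpoints.
Centre = midpoint = (-3.5, -5); r² = |(-1, -6)−(-6, -4)|²/4 = 29/4 = 7.25.
Diameter = 2r = 2√(7.25) ≈ 5.385.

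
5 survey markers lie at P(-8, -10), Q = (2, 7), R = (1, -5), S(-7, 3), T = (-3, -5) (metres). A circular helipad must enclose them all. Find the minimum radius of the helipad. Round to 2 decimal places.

9.86

By Welzl's lemma the MEC is supported by two points (diametrically opposite) or three points (on a circumcircle).
The farthest pair is P–Q with squared distance 389. The circle on this segment as diameter has centre (-3, -1.5) and r² = 389/4 = 97.25.
Check R: distance² to centre = 28.25 ≤ 97.25, so it lies inside.
All remaining points lie in this disk, and no smaller disk contains both endpoints, so this is the minimum enclosing circle.
r = √(97.25) ≈ 9.86.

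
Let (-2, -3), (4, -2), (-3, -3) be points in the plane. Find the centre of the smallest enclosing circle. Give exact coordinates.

Call the three points A, B, C in the order given.
Side lengths²: AB² = 37, AC² = 1, BC² = 50.
Since BC² = 50 ≥ 37 + 1 = 38, the angle opposite BC is not acute, so the smallest enclosing circle has BC as diameter.
Centre = midpoint of BC = (0.5, -2.5), r² = 50/4 = 12.5.
Centre = (0.5, -2.5).

(0.5, -2.5)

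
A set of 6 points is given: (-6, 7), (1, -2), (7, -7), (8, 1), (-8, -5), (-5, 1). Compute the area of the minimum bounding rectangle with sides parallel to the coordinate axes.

x ranges over [-8, 8], width 16.
y ranges over [-7, 7], height 14.
Area = 16 × 14 = 224.

224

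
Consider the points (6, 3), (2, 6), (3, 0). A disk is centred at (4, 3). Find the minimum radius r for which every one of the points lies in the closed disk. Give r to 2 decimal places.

The required radius is the distance from (4, 3) to the farthest point.
Squared distances: 4, 13, 10.
Maximum is 13, attained at (2, 6).
r = √13 ≈ 3.61.

3.61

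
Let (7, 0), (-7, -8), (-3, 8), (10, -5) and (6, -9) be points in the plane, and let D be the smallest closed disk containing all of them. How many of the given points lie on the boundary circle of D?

3

The minimum enclosing circle is determined by three boundary points: (-7, -8), (-3, 8), (10, -5).
Their circumcentre is (0.6, -1.4) with r² = 101.32.
The farthest remaining point (6, -9) is at distance² 86.92 ≤ 101.32.
The points at distance exactly r from the centre are (-7, -8), (-3, 8), (10, -5) — 3 points.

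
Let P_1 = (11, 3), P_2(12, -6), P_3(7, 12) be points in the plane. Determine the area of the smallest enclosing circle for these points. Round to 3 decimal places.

274.104

Side lengths²: P_1P_2² = 82, P_1P_3² = 97, P_2P_3² = 349.
Since P_2P_3² = 349 ≥ 97 + 82 = 179, the angle opposite P_2P_3 is not acute, so the smallest enclosing circle has P_2P_3 as diameter.
Centre = midpoint of P_2P_3 = (9.5, 3), r² = 349/4 = 87.25.
Area = π·r² = π·87.25 ≈ 274.104.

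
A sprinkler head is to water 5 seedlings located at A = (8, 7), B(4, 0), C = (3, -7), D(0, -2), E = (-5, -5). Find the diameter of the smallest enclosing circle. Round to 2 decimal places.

A smallest enclosing disk is always determined by at most three of the input points on its boundary.
The farthest pair is A–E with squared distance 313. The circle on this segment as diameter has centre (1.5, 1) and r² = 313/4 = 78.25.
Check B: distance² to centre = 7.25 ≤ 78.25, so it lies inside.
All remaining points lie in this disk, and no smaller disk contains both endpoints, so this is the minimum enclosing circle.
Diameter = 2r = 2√(78.25) ≈ 17.69.

17.69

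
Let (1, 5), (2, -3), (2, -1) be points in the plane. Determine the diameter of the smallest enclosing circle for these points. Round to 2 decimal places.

8.06

Call the three points A, B, C in the order given.
Side lengths²: AB² = 65, AC² = 37, BC² = 4.
Since AB² = 65 ≥ 37 + 4 = 41, the angle opposite AB is not acute, so the smallest enclosing circle has AB as diameter.
Centre = midpoint of AB = (1.5, 1), r² = 65/4 = 16.25.
Diameter = 2r = 2√(16.25) ≈ 8.06.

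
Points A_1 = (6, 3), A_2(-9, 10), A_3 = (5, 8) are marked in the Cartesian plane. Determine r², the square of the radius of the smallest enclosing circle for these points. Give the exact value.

68.5

Side lengths²: A_1A_2² = 274, A_1A_3² = 26, A_2A_3² = 200.
Since A_1A_2² = 274 ≥ 200 + 26 = 226, the angle opposite A_1A_2 is not acute, so the smallest enclosing circle has A_1A_2 as diameter.
Centre = midpoint of A_1A_2 = (-1.5, 6.5), r² = 274/4 = 68.5.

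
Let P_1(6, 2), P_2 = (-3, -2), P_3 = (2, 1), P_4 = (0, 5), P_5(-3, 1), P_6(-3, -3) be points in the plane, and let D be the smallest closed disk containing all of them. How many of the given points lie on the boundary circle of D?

The minimum enclosing circle of a finite set is fixed by two of the points (as a diameter) or three (as a circumcircle).
The minimum enclosing circle is determined by three boundary points: P_1, P_4, P_6.
Their circumcentre is (47/38, -1/38) with r² = 19345/722.
The farthest remaining point P_2 is at distance² 15773/722 ≤ 19345/722.
The points at distance exactly r from the centre are P_1, P_4, P_6 — 3 points.

3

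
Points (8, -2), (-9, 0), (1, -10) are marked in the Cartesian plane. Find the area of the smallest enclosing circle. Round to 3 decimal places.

Call the three points A, B, C in the order given.
Side lengths²: AB² = 293, AC² = 113, BC² = 200.
Since AB² = 293 < 200 + 113 = 313, the triangle is acute, so the smallest enclosing circle is the circumcircle.
Circumcentre = (-17/30, -47/30), r² = 33109/450.
Area = π·r² = π·33109/450 ≈ 231.144.

231.144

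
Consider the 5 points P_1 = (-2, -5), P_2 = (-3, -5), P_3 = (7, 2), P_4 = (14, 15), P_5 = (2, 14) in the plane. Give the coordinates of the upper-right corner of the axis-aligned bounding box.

x-range [-3, 14], y-range [-5, 15].
The upper-right corner is (14, 15).

(14, 15)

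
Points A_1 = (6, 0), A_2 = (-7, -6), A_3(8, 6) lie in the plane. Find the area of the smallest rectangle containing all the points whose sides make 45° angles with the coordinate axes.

In coordinates u = x + y, v = x − y the rectangle is axis-aligned; the map (x,y)→(u,v) scales areas by 2.
u-values: 6, -13, 14; range = 14 − (-13) = 27.
v-values: 6, -1, 2; range = 6 − (-1) = 7.
Area = (27 × 7) / 2 = 94.5.

94.5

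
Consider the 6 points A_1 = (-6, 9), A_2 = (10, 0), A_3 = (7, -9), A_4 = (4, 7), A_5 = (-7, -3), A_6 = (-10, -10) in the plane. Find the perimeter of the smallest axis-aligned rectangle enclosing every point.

Width = max x − min x = 10 − (-10) = 20.
Height = max y − min y = 9 − (-10) = 19.
Perimeter = 2(20 + 19) = 78.

78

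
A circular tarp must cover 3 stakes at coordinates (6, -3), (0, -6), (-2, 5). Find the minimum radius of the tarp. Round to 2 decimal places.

5.89

Call the three points A, B, C in the order given.
Side lengths²: AB² = 45, AC² = 128, BC² = 125.
Since AC² = 128 < 125 + 45 = 170, the triangle is acute, so the smallest enclosing circle is the circumcircle.
Circumcentre = (5/6, -1/6), r² = 625/18.
r = √(625/18) ≈ 5.89.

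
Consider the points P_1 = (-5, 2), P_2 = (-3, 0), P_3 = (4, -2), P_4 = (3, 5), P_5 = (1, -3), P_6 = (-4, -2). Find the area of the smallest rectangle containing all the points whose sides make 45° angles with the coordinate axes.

91

In coordinates u = x + y, v = x − y the rectangle is axis-aligned; the map (x,y)→(u,v) scales areas by 2.
u-values: -3, -3, 2, 8, -2, -6; range = 8 − (-6) = 14.
v-values: -7, -3, 6, -2, 4, -2; range = 6 − (-7) = 13.
Area = (14 × 13) / 2 = 91.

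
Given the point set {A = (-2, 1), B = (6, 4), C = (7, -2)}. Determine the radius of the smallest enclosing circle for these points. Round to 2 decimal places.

Side lengths²: AB² = 73, AC² = 90, BC² = 37.
Since AC² = 90 < 73 + 37 = 110, the triangle is acute, so the smallest enclosing circle is the circumcircle.
Circumcentre = (95/34, 13/34), r² = 13505/578.
r = √(13505/578) ≈ 4.83.

4.83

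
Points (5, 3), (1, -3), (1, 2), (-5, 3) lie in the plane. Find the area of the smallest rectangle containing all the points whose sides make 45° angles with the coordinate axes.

60

In coordinates u = x + y, v = x − y the rectangle is axis-aligned; the map (x,y)→(u,v) scales areas by 2.
u-values: 8, -2, 3, -2; range = 8 − (-2) = 10.
v-values: 2, 4, -1, -8; range = 4 − (-8) = 12.
Area = (10 × 12) / 2 = 60.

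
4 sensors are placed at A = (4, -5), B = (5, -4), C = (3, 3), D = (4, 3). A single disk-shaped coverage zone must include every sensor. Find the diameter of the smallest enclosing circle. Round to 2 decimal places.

8.06

A smallest enclosing disk is always determined by at most three of the input points on its boundary.
The farthest pair is A–C with squared distance 65. The circle on this segment as diameter has centre (3.5, -1) and r² = 65/4 = 16.25.
Check B: distance² to centre = 11.25 ≤ 16.25, so it lies inside.
All remaining points lie in this disk, and no smaller disk contains both endpoints, so this is the minimum enclosing circle.
Diameter = 2r = 2√(16.25) ≈ 8.06.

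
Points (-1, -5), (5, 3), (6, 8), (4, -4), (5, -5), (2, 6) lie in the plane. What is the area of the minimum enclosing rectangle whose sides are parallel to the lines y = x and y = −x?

140

In coordinates u = x + y, v = x − y the rectangle is axis-aligned; the map (x,y)→(u,v) scales areas by 2.
u-values: -6, 8, 14, 0, 0, 8; range = 14 − (-6) = 20.
v-values: 4, 2, -2, 8, 10, -4; range = 10 − (-4) = 14.
Area = (20 × 14) / 2 = 140.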